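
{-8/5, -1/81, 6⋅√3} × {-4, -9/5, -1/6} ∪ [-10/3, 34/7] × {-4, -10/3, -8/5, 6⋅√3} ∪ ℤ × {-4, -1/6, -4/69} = (ℤ × {-4, -1/6, -4/69}) ∪ ({-8/5, -1/81, 6⋅√3} × {-4, -9/5, -1/6}) ∪ ([-10/3, 34/7] × {-4, -10/3, -8/5, 6⋅√3})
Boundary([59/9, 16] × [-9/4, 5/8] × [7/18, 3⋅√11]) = ([59/9, 16] × [-9/4, 5/8] × {7/18, 3⋅√11}) ∪ ((({59/9, 16} × [-9/4, 5/8]) ∪ ([59/9, 16] × {-9/4, 5/8})) × [7/18, 3⋅√11])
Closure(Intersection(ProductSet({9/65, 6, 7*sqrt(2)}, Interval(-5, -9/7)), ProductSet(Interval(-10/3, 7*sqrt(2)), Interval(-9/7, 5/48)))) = ProductSet({9/65, 6, 7*sqrt(2)}, {-9/7})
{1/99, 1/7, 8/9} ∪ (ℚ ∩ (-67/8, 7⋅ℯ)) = ℚ ∩ (-67/8, 7⋅ℯ)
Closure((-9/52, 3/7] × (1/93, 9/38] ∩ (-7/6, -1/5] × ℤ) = ∅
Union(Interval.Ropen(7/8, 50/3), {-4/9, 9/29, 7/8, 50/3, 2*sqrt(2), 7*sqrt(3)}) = Union({-4/9, 9/29}, Interval(7/8, 50/3))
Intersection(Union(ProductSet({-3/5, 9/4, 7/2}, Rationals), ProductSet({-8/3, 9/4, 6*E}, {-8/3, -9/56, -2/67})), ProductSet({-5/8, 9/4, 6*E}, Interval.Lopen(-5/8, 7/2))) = Union(ProductSet({9/4}, Intersection(Interval.Lopen(-5/8, 7/2), Rationals)), ProductSet({9/4, 6*E}, {-9/56, -2/67}))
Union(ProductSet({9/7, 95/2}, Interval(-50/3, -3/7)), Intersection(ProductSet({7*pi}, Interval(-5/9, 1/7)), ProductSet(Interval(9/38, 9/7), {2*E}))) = ProductSet({9/7, 95/2}, Interval(-50/3, -3/7))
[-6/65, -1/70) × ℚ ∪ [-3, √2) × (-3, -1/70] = ([-6/65, -1/70) × ℚ) ∪ ([-3, √2) × (-3, -1/70])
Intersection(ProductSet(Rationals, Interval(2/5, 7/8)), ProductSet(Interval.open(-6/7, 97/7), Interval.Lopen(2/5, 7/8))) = ProductSet(Intersection(Interval.open(-6/7, 97/7), Rationals), Interval.Lopen(2/5, 7/8))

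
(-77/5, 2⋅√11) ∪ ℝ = (-∞, ∞)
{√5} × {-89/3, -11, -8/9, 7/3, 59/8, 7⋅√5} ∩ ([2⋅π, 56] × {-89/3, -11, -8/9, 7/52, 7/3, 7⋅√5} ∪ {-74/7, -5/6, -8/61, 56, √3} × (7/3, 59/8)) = ∅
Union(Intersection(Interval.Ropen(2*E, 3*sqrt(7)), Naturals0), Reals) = Union(Range(6, 8, 1), Reals)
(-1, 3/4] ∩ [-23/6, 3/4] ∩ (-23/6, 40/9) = (-1, 3/4]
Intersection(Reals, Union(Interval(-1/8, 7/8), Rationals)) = Union(Interval(-1/8, 7/8), Rationals)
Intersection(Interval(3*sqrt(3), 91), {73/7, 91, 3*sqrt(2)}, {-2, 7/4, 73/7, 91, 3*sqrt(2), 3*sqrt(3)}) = {73/7, 91}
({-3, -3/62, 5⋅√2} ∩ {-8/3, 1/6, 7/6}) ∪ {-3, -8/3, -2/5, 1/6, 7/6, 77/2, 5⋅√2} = {-3, -8/3, -2/5, 1/6, 7/6, 77/2, 5⋅√2}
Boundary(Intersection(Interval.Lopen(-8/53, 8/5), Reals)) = {-8/53, 8/5}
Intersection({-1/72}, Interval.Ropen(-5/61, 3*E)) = {-1/72}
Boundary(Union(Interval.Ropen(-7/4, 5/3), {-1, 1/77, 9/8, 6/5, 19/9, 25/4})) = {-7/4, 5/3, 19/9, 25/4}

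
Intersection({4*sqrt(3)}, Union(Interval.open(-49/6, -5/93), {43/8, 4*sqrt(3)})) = {4*sqrt(3)}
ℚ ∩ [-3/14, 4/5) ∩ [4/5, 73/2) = ∅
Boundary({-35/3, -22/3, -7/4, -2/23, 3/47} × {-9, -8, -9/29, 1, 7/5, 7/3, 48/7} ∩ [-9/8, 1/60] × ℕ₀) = {-2/23} × {1}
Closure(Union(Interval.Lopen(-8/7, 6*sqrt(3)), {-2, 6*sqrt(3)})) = Union({-2}, Interval(-8/7, 6*sqrt(3)))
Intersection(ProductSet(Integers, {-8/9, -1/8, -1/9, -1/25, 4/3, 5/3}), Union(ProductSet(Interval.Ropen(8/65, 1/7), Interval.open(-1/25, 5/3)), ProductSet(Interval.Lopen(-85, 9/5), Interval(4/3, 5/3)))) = ProductSet(Range(-84, 2, 1), {4/3, 5/3})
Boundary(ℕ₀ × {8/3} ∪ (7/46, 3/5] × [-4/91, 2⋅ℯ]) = ((ℕ₀ \ (7/46, 3/5)) × {8/3}) ∪ ({7/46, 3/5} × [-4/91, 2⋅ℯ]) ∪ ([7/46, 3/5] × {-4/91, 2⋅ℯ})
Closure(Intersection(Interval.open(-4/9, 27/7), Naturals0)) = Range(0, 4, 1)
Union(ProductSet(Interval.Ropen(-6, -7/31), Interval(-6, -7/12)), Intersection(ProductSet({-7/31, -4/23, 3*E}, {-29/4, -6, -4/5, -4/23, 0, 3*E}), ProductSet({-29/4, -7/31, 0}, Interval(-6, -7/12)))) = Union(ProductSet({-7/31}, {-6, -4/5}), ProductSet(Interval.Ropen(-6, -7/31), Interval(-6, -7/12)))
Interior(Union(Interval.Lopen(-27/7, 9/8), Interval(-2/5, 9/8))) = Interval.open(-27/7, 9/8)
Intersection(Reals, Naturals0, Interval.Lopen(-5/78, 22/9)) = Range(0, 3, 1)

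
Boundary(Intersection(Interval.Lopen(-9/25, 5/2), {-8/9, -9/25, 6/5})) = {6/5}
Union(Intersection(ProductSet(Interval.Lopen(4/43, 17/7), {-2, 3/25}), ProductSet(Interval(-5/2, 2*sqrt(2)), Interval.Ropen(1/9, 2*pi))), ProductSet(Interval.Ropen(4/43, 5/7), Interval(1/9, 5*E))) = Union(ProductSet(Interval.Ropen(4/43, 5/7), Interval(1/9, 5*E)), ProductSet(Interval.Lopen(4/43, 17/7), {3/25}))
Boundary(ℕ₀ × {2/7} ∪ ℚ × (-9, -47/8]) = (ℕ₀ × {2/7}) ∪ (ℝ × [-9, -47/8])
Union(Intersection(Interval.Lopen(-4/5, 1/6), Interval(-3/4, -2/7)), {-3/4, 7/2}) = Union({7/2}, Interval(-3/4, -2/7))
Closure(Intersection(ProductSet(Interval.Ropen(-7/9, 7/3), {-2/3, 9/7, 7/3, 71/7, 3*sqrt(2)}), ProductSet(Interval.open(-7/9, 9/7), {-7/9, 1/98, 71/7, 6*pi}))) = ProductSet(Interval(-7/9, 9/7), {71/7})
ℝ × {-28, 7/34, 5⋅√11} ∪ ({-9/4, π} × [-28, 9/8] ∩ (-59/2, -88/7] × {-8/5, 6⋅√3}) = ℝ × {-28, 7/34, 5⋅√11}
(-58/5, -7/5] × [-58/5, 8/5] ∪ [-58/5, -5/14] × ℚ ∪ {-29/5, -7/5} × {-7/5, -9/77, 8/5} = ([-58/5, -5/14] × ℚ) ∪ ((-58/5, -7/5] × [-58/5, 8/5])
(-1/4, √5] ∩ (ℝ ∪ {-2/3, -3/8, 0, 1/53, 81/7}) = (-1/4, √5]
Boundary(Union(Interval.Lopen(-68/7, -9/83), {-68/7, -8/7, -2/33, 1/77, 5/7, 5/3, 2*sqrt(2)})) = {-68/7, -9/83, -2/33, 1/77, 5/7, 5/3, 2*sqrt(2)}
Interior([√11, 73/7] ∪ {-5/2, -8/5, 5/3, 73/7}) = (√11, 73/7)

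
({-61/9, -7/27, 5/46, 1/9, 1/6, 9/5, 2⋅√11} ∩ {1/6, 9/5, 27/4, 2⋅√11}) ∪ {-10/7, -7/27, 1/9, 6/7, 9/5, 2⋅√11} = {-10/7, -7/27, 1/9, 1/6, 6/7, 9/5, 2⋅√11}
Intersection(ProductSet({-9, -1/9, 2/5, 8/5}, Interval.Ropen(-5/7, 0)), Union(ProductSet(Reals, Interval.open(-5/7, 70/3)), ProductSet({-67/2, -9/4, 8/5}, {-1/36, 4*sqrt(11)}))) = ProductSet({-9, -1/9, 2/5, 8/5}, Interval.open(-5/7, 0))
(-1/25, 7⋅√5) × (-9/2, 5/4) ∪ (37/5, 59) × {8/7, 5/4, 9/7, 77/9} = ((37/5, 59) × {8/7, 5/4, 9/7, 77/9}) ∪ ((-1/25, 7⋅√5) × (-9/2, 5/4))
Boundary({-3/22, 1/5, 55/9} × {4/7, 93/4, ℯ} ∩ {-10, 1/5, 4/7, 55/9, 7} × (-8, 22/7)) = {1/5, 55/9} × {4/7, ℯ}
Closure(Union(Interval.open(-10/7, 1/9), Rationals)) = Union(Interval(-oo, oo), Rationals)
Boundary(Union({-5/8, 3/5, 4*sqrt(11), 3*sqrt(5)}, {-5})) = {-5, -5/8, 3/5, 4*sqrt(11), 3*sqrt(5)}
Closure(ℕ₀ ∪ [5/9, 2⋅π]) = ℕ₀ ∪ [5/9, 2⋅π] ∪ (ℕ₀ \ (5/9, 2⋅π))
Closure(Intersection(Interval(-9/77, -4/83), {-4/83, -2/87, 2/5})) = {-4/83}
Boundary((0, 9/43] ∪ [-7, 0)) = {-7, 0, 9/43}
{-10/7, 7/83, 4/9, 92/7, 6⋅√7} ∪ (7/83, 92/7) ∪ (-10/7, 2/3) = [-10/7, 92/7] ∪ {6⋅√7}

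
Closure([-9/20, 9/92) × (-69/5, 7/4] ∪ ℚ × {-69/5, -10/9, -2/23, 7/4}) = (ℝ × {-69/5, 7/4}) ∪ ({-9/20, 9/92} × [-69/5, 7/4]) ∪ ([-9/20, 9/92) × (-69/5, 7/4]) ∪ ((ℚ ∪ (-∞, -9/20] ∪ [9/92, ∞)) × {-69/5, -10/9, -2/23, 7/4})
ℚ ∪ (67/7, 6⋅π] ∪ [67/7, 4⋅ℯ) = ℚ ∪ [67/7, 6⋅π]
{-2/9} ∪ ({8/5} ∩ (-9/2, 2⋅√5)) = {-2/9, 8/5}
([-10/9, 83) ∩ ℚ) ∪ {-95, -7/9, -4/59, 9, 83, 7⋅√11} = {-95, 83, 7⋅√11} ∪ (ℚ ∩ [-10/9, 83))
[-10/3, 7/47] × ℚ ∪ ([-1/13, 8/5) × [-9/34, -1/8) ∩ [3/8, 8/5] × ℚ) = ([-10/3, 7/47] × ℚ) ∪ ([3/8, 8/5) × (ℚ ∩ [-9/34, -1/8)))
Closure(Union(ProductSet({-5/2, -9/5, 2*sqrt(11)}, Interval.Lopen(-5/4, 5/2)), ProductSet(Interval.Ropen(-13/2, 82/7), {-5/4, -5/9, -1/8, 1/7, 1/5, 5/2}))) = Union(ProductSet({-5/2, -9/5, 2*sqrt(11)}, Interval(-5/4, 5/2)), ProductSet(Interval(-13/2, 82/7), {-5/4, -5/9, -1/8, 1/7, 1/5, 5/2}))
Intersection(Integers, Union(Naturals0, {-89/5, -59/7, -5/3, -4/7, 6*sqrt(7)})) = Naturals0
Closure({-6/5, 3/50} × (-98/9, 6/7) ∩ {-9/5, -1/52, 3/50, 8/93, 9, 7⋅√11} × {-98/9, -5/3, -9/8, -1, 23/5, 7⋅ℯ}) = {3/50} × {-5/3, -9/8, -1}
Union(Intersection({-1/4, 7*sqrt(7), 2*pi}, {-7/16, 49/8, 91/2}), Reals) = Reals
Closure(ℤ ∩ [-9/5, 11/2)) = {-1, 0, …, 5}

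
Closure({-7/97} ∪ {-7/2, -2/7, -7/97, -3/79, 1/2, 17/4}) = {-7/2, -2/7, -7/97, -3/79, 1/2, 17/4}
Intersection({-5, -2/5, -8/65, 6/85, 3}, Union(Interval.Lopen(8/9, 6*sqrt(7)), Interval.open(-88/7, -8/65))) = {-5, -2/5, 3}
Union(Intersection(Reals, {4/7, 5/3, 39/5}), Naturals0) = Union({4/7, 5/3, 39/5}, Naturals0)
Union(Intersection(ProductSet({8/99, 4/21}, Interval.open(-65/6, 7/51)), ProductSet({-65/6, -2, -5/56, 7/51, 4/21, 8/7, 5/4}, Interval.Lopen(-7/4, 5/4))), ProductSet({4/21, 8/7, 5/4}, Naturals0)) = Union(ProductSet({4/21}, Interval.open(-7/4, 7/51)), ProductSet({4/21, 8/7, 5/4}, Naturals0))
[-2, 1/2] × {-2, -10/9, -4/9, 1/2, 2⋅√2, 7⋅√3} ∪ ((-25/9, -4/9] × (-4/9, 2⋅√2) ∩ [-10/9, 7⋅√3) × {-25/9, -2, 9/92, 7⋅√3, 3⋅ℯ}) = ([-10/9, -4/9] × {9/92}) ∪ ([-2, 1/2] × {-2, -10/9, -4/9, 1/2, 2⋅√2, 7⋅√3})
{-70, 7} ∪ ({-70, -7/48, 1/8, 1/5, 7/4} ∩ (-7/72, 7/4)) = {-70, 1/8, 1/5, 7}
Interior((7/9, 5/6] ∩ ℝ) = (7/9, 5/6)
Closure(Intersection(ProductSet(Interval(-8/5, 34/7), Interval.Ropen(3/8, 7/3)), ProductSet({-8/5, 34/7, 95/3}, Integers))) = ProductSet({-8/5, 34/7}, Range(1, 3, 1))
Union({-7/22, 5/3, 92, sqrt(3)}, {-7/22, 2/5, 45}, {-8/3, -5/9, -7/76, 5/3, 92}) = {-8/3, -5/9, -7/22, -7/76, 2/5, 5/3, 45, 92, sqrt(3)}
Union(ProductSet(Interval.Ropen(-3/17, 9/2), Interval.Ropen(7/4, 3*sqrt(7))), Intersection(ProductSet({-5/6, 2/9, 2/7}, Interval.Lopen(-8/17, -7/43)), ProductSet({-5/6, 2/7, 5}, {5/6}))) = ProductSet(Interval.Ropen(-3/17, 9/2), Interval.Ropen(7/4, 3*sqrt(7)))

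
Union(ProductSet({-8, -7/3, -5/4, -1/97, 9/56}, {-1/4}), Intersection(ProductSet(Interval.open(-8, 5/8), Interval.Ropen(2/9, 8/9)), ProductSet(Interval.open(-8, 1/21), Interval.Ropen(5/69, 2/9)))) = ProductSet({-8, -7/3, -5/4, -1/97, 9/56}, {-1/4})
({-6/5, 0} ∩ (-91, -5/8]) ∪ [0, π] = {-6/5} ∪ [0, π]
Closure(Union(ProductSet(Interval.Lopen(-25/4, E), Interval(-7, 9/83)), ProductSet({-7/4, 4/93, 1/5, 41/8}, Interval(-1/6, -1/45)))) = Union(ProductSet({-7/4, 4/93, 1/5, 41/8}, Interval(-1/6, -1/45)), ProductSet(Interval(-25/4, E), Interval(-7, 9/83)))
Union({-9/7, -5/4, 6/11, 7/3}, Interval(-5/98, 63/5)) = Union({-9/7, -5/4}, Interval(-5/98, 63/5))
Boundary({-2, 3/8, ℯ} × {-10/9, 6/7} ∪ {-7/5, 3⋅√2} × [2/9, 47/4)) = ({-2, 3/8, ℯ} × {-10/9, 6/7}) ∪ ({-7/5, 3⋅√2} × [2/9, 47/4])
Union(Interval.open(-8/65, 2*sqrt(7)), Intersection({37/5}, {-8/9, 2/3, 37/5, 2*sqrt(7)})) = Union({37/5}, Interval.open(-8/65, 2*sqrt(7)))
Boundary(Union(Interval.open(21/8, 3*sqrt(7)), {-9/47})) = {-9/47, 21/8, 3*sqrt(7)}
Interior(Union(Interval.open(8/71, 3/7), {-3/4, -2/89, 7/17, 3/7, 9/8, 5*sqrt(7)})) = Interval.open(8/71, 3/7)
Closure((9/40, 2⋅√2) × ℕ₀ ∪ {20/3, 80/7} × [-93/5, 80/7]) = ({20/3, 80/7} × [-93/5, 80/7]) ∪ ([9/40, 2⋅√2] × ℕ₀)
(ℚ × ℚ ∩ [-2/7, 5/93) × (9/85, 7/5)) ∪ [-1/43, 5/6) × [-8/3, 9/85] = ([-1/43, 5/6) × [-8/3, 9/85]) ∪ ((ℚ ∩ [-2/7, 5/93)) × (ℚ ∩ (9/85, 7/5)))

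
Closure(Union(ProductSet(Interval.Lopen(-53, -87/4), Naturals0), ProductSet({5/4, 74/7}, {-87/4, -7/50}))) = Union(ProductSet({5/4, 74/7}, {-87/4, -7/50}), ProductSet(Interval(-53, -87/4), Naturals0))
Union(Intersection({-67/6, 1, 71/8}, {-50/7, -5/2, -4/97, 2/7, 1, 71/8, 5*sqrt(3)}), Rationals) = Rationals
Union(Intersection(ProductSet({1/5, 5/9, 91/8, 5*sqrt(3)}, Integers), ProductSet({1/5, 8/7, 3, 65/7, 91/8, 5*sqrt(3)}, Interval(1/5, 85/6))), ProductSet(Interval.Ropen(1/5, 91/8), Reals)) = Union(ProductSet({1/5, 91/8, 5*sqrt(3)}, Range(1, 15, 1)), ProductSet(Interval.Ropen(1/5, 91/8), Reals))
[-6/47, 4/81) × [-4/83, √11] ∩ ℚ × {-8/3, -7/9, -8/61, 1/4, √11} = (ℚ ∩ [-6/47, 4/81)) × {1/4, √11}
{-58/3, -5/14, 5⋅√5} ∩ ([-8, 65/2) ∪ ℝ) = {-58/3, -5/14, 5⋅√5}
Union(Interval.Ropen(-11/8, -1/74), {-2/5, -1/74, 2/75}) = Union({2/75}, Interval(-11/8, -1/74))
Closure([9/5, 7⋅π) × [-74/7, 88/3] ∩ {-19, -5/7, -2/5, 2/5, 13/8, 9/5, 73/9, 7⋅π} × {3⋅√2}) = {9/5, 73/9} × {3⋅√2}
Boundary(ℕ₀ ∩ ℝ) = ℕ₀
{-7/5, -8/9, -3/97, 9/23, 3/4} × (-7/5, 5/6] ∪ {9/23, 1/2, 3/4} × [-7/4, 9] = ({9/23, 1/2, 3/4} × [-7/4, 9]) ∪ ({-7/5, -8/9, -3/97, 9/23, 3/4} × (-7/5, 5/6])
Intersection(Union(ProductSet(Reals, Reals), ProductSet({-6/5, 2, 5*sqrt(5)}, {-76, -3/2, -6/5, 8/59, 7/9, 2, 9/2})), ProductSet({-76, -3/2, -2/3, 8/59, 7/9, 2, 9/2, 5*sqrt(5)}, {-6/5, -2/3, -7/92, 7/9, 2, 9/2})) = ProductSet({-76, -3/2, -2/3, 8/59, 7/9, 2, 9/2, 5*sqrt(5)}, {-6/5, -2/3, -7/92, 7/9, 2, 9/2})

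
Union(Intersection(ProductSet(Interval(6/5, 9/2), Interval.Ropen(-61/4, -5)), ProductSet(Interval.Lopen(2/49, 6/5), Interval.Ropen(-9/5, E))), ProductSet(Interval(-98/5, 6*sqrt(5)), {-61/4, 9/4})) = ProductSet(Interval(-98/5, 6*sqrt(5)), {-61/4, 9/4})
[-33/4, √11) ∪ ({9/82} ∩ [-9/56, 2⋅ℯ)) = [-33/4, √11)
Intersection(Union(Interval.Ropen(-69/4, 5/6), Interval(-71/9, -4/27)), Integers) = Range(-17, 1, 1)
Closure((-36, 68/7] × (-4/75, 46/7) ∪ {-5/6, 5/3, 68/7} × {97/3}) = ({-5/6, 5/3, 68/7} × {97/3}) ∪ ({-36, 68/7} × [-4/75, 46/7]) ∪ ([-36, 68/7] × {-4/75, 46/7}) ∪ ((-36, 68/7] × (-4/75, 46/7))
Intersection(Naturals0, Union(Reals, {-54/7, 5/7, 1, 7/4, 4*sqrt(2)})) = Naturals0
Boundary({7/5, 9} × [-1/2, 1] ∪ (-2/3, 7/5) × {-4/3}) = ([-2/3, 7/5] × {-4/3}) ∪ ({7/5, 9} × [-1/2, 1])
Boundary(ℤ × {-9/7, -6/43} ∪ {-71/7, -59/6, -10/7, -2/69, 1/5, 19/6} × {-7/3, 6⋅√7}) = (ℤ × {-9/7, -6/43}) ∪ ({-71/7, -59/6, -10/7, -2/69, 1/5, 19/6} × {-7/3, 6⋅√7})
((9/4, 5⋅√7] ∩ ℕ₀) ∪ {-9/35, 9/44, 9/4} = {-9/35, 9/44, 9/4} ∪ {3, 4, …, 13}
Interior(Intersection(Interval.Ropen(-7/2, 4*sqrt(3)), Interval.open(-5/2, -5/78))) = Interval.open(-5/2, -5/78)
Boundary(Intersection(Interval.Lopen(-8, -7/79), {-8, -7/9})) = {-7/9}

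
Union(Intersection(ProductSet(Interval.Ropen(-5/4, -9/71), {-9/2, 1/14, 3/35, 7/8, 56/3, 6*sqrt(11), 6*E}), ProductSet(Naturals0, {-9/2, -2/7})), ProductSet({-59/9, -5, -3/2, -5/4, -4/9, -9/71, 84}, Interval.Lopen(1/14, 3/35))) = ProductSet({-59/9, -5, -3/2, -5/4, -4/9, -9/71, 84}, Interval.Lopen(1/14, 3/35))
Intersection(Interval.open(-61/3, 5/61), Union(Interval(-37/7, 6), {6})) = Interval.Ropen(-37/7, 5/61)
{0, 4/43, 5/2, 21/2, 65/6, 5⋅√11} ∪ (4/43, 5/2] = {0, 21/2, 65/6, 5⋅√11} ∪ [4/43, 5/2]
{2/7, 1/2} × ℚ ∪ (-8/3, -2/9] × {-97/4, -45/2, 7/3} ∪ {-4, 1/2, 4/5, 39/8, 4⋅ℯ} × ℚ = ((-8/3, -2/9] × {-97/4, -45/2, 7/3}) ∪ ({-4, 2/7, 1/2, 4/5, 39/8, 4⋅ℯ} × ℚ)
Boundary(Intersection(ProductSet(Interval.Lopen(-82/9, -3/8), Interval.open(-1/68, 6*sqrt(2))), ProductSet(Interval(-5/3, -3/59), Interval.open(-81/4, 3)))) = Union(ProductSet({-5/3, -3/8}, Interval(-1/68, 3)), ProductSet(Interval(-5/3, -3/8), {-1/68, 3}))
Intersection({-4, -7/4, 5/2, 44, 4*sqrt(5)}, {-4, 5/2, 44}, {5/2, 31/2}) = {5/2}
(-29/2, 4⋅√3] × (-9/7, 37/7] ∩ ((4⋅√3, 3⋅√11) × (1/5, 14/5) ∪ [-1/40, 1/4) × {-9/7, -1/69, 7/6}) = [-1/40, 1/4) × {-1/69, 7/6}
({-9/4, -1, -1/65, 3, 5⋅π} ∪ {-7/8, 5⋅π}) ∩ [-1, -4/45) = {-1, -7/8}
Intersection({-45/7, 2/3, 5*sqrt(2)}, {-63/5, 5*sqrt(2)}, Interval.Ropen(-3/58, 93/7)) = {5*sqrt(2)}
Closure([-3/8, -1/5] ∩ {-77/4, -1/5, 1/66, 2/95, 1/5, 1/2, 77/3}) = {-1/5}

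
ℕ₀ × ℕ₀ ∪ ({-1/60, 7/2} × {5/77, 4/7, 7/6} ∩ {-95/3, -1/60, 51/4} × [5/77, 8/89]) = (ℕ₀ × ℕ₀) ∪ ({-1/60} × {5/77})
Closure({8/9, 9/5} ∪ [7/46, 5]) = [7/46, 5]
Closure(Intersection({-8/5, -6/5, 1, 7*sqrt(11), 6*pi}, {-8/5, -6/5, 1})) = {-8/5, -6/5, 1}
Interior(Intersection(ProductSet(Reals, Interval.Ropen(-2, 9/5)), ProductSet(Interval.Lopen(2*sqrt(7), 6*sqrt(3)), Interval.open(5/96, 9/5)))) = ProductSet(Interval.open(2*sqrt(7), 6*sqrt(3)), Interval.open(5/96, 9/5))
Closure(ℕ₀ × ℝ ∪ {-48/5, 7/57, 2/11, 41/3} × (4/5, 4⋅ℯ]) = (ℕ₀ × ℝ) ∪ ({-48/5, 7/57, 2/11, 41/3} × [4/5, 4⋅ℯ])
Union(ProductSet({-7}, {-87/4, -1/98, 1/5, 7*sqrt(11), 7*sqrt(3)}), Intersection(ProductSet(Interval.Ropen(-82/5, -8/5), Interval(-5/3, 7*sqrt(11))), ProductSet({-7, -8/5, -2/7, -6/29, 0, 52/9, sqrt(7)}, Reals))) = ProductSet({-7}, Union({-87/4}, Interval(-5/3, 7*sqrt(11))))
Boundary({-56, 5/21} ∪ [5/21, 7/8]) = {-56, 5/21, 7/8}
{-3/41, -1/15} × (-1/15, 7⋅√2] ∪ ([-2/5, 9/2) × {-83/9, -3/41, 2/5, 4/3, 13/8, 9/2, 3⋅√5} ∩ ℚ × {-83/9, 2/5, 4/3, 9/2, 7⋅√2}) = ({-3/41, -1/15} × (-1/15, 7⋅√2]) ∪ ((ℚ ∩ [-2/5, 9/2)) × {-83/9, 2/5, 4/3, 9/2})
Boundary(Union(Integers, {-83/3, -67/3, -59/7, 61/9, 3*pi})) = Union({-83/3, -67/3, -59/7, 61/9, 3*pi}, Integers)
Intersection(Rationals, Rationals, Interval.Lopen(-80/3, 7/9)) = Intersection(Interval.Lopen(-80/3, 7/9), Rationals)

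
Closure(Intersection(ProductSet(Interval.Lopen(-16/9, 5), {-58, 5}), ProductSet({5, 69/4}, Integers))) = ProductSet({5}, {-58, 5})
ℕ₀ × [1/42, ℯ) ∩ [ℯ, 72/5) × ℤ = {3, 4, …, 14} × {1, 2}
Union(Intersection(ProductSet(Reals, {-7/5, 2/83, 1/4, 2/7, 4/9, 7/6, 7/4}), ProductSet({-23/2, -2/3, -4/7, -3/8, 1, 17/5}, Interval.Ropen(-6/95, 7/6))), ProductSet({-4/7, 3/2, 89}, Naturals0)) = Union(ProductSet({-4/7, 3/2, 89}, Naturals0), ProductSet({-23/2, -2/3, -4/7, -3/8, 1, 17/5}, {2/83, 1/4, 2/7, 4/9}))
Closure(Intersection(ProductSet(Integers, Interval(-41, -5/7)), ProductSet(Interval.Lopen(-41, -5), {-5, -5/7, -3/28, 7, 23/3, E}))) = ProductSet(Range(-40, -4, 1), {-5, -5/7})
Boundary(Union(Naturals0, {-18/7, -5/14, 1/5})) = Union({-18/7, -5/14, 1/5}, Naturals0)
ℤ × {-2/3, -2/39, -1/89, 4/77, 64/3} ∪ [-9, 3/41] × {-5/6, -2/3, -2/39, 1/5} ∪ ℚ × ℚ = (ℚ × ℚ) ∪ ([-9, 3/41] × {-5/6, -2/3, -2/39, 1/5})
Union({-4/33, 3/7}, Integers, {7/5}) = Union({-4/33, 3/7, 7/5}, Integers)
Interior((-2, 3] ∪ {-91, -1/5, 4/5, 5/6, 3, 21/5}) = (-2, 3)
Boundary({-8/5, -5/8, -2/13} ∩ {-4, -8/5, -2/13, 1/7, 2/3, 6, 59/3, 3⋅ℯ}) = {-8/5, -2/13}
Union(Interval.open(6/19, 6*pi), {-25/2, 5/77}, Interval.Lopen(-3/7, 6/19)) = Union({-25/2}, Interval.open(-3/7, 6*pi))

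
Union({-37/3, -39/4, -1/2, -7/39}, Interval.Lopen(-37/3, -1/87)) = Interval(-37/3, -1/87)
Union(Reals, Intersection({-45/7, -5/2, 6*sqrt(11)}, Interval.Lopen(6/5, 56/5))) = Reals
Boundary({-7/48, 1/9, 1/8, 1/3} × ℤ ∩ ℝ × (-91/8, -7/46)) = {-7/48, 1/9, 1/8, 1/3} × {-11, -10, …, -1}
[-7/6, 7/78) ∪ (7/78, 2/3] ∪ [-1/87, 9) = [-7/6, 9)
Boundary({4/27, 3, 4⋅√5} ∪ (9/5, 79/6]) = {4/27, 9/5, 79/6}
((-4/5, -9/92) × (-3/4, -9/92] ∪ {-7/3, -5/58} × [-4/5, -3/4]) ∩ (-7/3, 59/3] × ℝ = ({-5/58} × [-4/5, -3/4]) ∪ ((-4/5, -9/92) × (-3/4, -9/92])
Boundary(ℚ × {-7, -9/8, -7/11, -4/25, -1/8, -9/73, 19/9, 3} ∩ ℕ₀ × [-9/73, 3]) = ℕ₀ × {-9/73, 19/9, 3}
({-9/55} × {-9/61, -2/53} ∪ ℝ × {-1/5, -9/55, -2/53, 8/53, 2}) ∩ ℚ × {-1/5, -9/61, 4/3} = (ℚ × {-1/5}) ∪ ({-9/55} × {-9/61})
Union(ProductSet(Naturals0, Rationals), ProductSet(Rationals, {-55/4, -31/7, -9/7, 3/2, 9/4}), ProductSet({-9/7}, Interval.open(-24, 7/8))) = Union(ProductSet({-9/7}, Interval.open(-24, 7/8)), ProductSet(Naturals0, Rationals), ProductSet(Rationals, {-55/4, -31/7, -9/7, 3/2, 9/4}))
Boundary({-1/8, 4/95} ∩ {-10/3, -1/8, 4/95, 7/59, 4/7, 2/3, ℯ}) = {-1/8, 4/95}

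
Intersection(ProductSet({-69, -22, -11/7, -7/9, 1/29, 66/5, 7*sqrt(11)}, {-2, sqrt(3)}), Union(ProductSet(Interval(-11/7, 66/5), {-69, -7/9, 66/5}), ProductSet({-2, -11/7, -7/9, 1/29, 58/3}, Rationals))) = ProductSet({-11/7, -7/9, 1/29}, {-2})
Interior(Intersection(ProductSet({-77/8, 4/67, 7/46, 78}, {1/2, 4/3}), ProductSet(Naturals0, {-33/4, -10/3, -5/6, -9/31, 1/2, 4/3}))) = EmptySet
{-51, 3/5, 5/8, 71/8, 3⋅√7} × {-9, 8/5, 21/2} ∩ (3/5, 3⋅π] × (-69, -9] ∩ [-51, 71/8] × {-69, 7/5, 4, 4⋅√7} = ∅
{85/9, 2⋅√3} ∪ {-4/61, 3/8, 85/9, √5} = {-4/61, 3/8, 85/9, 2⋅√3, √5}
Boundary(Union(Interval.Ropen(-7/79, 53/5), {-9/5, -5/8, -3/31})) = {-9/5, -5/8, -3/31, -7/79, 53/5}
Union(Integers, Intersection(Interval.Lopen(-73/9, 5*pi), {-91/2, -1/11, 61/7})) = Union({-1/11, 61/7}, Integers)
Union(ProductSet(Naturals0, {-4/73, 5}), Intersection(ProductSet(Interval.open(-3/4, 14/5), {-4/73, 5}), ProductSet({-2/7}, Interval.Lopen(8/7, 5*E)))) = Union(ProductSet({-2/7}, {5}), ProductSet(Naturals0, {-4/73, 5}))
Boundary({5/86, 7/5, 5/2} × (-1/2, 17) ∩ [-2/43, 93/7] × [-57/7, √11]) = {5/86, 7/5, 5/2} × [-1/2, √11]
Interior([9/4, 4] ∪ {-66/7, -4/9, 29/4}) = (9/4, 4)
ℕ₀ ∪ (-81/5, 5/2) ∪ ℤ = ℤ ∪ (-81/5, 5/2)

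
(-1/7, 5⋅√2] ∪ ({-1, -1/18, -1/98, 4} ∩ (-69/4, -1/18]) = {-1} ∪ (-1/7, 5⋅√2]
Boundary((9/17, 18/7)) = {9/17, 18/7}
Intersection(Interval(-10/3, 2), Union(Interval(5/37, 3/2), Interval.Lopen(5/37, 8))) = Interval(5/37, 2)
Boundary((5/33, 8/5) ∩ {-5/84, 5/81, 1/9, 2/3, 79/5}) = {2/3}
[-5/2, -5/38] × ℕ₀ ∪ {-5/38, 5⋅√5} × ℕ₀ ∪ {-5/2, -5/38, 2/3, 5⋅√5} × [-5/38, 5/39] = (([-5/2, -5/38] ∪ {5⋅√5}) × ℕ₀) ∪ ({-5/2, -5/38, 2/3, 5⋅√5} × [-5/38, 5/39])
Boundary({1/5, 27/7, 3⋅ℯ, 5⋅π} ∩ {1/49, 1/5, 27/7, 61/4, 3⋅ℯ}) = {1/5, 27/7, 3⋅ℯ}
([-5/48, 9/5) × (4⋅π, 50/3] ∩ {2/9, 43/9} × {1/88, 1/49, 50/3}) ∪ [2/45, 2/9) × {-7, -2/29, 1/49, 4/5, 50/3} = ({2/9} × {50/3}) ∪ ([2/45, 2/9) × {-7, -2/29, 1/49, 4/5, 50/3})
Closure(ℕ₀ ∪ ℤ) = ℤ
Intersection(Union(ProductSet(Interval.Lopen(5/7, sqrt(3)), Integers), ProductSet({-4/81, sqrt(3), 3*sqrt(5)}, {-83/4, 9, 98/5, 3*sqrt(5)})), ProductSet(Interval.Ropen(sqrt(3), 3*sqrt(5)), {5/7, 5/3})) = EmptySet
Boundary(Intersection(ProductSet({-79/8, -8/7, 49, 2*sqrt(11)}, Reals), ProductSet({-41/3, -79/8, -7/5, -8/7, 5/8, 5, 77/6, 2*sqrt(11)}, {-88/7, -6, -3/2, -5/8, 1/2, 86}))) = ProductSet({-79/8, -8/7, 2*sqrt(11)}, {-88/7, -6, -3/2, -5/8, 1/2, 86})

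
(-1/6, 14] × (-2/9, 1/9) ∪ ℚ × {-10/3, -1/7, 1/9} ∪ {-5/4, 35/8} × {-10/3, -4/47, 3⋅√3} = (ℚ × {-10/3, -1/7, 1/9}) ∪ ((-1/6, 14] × (-2/9, 1/9)) ∪ ({-5/4, 35/8} × {-10/3, -4/47, 3⋅√3})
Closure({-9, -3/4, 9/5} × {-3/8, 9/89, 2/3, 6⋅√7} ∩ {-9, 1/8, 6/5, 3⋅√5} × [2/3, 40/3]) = {-9} × {2/3}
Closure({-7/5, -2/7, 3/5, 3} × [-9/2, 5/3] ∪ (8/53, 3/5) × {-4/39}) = ([8/53, 3/5] × {-4/39}) ∪ ({-7/5, -2/7, 3/5, 3} × [-9/2, 5/3])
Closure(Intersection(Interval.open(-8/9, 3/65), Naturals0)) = Range(0, 1, 1)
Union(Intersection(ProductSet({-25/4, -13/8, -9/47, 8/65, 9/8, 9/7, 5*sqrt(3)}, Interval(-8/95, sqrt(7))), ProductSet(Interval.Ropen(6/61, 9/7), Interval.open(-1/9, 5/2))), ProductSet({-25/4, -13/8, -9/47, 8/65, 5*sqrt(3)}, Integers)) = Union(ProductSet({8/65, 9/8}, Interval.Ropen(-8/95, 5/2)), ProductSet({-25/4, -13/8, -9/47, 8/65, 5*sqrt(3)}, Integers))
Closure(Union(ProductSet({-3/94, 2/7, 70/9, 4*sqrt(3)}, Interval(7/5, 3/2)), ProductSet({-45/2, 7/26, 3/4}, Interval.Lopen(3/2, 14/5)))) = Union(ProductSet({-45/2, 7/26, 3/4}, Interval(3/2, 14/5)), ProductSet({-3/94, 2/7, 70/9, 4*sqrt(3)}, Interval(7/5, 3/2)))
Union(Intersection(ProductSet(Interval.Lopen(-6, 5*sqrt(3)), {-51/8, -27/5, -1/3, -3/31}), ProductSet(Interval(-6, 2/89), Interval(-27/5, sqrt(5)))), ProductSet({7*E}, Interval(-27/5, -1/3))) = Union(ProductSet({7*E}, Interval(-27/5, -1/3)), ProductSet(Interval.Lopen(-6, 2/89), {-27/5, -1/3, -3/31}))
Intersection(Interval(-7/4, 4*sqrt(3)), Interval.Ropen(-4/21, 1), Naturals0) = Range(0, 1, 1)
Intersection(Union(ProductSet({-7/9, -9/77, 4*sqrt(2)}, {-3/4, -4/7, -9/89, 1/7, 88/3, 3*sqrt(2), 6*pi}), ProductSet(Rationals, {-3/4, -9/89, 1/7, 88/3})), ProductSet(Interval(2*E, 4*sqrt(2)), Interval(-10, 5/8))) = Union(ProductSet({4*sqrt(2)}, {-3/4, -4/7, -9/89, 1/7}), ProductSet(Intersection(Interval(2*E, 4*sqrt(2)), Rationals), {-3/4, -9/89, 1/7}))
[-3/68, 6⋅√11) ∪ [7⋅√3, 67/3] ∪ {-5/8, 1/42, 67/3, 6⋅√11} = {-5/8} ∪ [-3/68, 67/3]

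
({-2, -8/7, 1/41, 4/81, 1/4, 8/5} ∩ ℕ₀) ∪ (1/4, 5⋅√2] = (1/4, 5⋅√2]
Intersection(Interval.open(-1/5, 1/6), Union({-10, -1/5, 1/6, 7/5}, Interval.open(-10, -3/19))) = Interval.open(-1/5, -3/19)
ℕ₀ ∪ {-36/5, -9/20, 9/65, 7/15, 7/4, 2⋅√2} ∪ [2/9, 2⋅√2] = {-36/5, -9/20, 9/65} ∪ ℕ₀ ∪ [2/9, 2⋅√2]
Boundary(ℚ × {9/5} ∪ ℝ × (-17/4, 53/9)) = ℝ × {-17/4, 53/9}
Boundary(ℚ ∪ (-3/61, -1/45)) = (-∞, -3/61] ∪ [-1/45, ∞)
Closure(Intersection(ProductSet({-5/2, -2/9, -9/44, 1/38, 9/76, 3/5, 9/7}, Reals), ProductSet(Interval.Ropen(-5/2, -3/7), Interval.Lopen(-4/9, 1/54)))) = ProductSet({-5/2}, Interval(-4/9, 1/54))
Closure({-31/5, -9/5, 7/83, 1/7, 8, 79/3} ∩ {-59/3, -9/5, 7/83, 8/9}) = {-9/5, 7/83}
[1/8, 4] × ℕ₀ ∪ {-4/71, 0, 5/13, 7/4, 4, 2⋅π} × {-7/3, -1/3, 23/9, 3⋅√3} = ([1/8, 4] × ℕ₀) ∪ ({-4/71, 0, 5/13, 7/4, 4, 2⋅π} × {-7/3, -1/3, 23/9, 3⋅√3})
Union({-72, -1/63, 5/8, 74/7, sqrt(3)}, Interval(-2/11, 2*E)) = Union({-72, 74/7}, Interval(-2/11, 2*E))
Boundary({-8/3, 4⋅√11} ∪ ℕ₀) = {-8/3, 4⋅√11} ∪ ℕ₀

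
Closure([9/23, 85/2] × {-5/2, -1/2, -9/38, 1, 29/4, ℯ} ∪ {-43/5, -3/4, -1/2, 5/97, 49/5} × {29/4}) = ({-43/5, -3/4, -1/2, 5/97, 49/5} × {29/4}) ∪ ([9/23, 85/2] × {-5/2, -1/2, -9/38, 1, 29/4, ℯ})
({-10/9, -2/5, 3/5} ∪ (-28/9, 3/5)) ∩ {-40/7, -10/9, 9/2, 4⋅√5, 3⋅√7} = {-10/9}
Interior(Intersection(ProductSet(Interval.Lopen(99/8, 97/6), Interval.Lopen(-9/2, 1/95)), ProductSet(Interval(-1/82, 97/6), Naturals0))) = EmptySet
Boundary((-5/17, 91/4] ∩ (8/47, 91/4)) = {8/47, 91/4}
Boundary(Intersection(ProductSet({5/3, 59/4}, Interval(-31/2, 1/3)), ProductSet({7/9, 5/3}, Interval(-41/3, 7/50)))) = ProductSet({5/3}, Interval(-41/3, 7/50))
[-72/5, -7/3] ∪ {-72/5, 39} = [-72/5, -7/3] ∪ {39}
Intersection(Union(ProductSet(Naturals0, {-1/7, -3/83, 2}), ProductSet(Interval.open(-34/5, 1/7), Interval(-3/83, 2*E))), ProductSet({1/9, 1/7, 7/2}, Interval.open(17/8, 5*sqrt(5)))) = ProductSet({1/9}, Interval.Lopen(17/8, 2*E))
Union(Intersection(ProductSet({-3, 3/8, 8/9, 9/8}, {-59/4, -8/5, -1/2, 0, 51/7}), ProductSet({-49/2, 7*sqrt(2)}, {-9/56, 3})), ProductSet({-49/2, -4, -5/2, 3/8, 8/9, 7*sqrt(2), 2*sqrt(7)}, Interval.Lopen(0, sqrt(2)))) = ProductSet({-49/2, -4, -5/2, 3/8, 8/9, 7*sqrt(2), 2*sqrt(7)}, Interval.Lopen(0, sqrt(2)))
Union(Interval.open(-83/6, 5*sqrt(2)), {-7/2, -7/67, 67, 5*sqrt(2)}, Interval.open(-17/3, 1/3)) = Union({67}, Interval.Lopen(-83/6, 5*sqrt(2)))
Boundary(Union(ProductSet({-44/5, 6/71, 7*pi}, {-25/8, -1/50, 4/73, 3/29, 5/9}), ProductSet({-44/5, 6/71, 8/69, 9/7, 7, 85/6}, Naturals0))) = Union(ProductSet({-44/5, 6/71, 7*pi}, {-25/8, -1/50, 4/73, 3/29, 5/9}), ProductSet({-44/5, 6/71, 8/69, 9/7, 7, 85/6}, Naturals0))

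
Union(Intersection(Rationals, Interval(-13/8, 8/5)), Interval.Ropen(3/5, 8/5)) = Union(Intersection(Interval(-13/8, 8/5), Rationals), Interval(3/5, 8/5))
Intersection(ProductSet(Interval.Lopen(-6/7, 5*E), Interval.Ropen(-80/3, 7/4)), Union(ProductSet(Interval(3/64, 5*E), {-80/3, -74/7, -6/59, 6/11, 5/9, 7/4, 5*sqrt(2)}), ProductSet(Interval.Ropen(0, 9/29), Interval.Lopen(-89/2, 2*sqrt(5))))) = Union(ProductSet(Interval.Ropen(0, 9/29), Interval.Ropen(-80/3, 7/4)), ProductSet(Interval(3/64, 5*E), {-80/3, -74/7, -6/59, 6/11, 5/9}))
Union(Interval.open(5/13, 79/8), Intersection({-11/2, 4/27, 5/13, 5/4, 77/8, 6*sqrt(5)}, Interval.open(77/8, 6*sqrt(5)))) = Interval.open(5/13, 79/8)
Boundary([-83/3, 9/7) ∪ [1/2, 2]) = {-83/3, 2}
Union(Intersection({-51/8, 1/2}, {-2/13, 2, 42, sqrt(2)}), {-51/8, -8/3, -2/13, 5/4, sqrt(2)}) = {-51/8, -8/3, -2/13, 5/4, sqrt(2)}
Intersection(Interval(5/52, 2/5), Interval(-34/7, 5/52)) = {5/52}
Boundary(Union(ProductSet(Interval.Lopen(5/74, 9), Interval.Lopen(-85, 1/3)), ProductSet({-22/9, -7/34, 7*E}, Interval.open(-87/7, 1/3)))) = Union(ProductSet({5/74, 9}, Interval(-85, 1/3)), ProductSet({-22/9, -7/34, 7*E}, Interval(-87/7, 1/3)), ProductSet(Interval(5/74, 9), {-85, 1/3}))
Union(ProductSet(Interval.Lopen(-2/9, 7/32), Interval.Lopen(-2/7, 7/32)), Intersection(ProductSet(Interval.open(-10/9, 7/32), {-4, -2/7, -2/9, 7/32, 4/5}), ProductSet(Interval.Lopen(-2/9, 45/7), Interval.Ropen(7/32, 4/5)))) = ProductSet(Interval.Lopen(-2/9, 7/32), Interval.Lopen(-2/7, 7/32))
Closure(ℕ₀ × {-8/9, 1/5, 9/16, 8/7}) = ℕ₀ × {-8/9, 1/5, 9/16, 8/7}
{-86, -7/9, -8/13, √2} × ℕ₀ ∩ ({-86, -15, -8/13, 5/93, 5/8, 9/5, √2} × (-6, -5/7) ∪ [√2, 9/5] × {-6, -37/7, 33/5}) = ∅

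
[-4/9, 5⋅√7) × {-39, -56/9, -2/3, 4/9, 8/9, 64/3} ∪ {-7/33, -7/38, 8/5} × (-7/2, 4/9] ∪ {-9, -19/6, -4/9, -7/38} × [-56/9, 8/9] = ({-7/33, -7/38, 8/5} × (-7/2, 4/9]) ∪ ({-9, -19/6, -4/9, -7/38} × [-56/9, 8/9]) ∪ ([-4/9, 5⋅√7) × {-39, -56/9, -2/3, 4/9, 8/9, 64/3})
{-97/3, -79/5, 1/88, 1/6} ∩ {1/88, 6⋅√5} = {1/88}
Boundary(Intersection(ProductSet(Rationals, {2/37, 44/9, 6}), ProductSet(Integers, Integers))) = ProductSet(Integers, {6})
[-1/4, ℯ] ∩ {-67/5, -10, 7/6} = {7/6}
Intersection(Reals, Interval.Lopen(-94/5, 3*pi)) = Interval.Lopen(-94/5, 3*pi)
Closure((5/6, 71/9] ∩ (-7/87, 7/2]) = [5/6, 7/2]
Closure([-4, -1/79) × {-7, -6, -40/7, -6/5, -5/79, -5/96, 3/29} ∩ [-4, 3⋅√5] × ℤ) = [-4, -1/79] × {-7, -6}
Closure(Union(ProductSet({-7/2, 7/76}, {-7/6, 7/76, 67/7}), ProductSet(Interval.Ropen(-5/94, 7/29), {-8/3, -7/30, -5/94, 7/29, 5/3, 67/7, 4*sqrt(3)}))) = Union(ProductSet({-7/2, 7/76}, {-7/6, 7/76, 67/7}), ProductSet(Interval(-5/94, 7/29), {-8/3, -7/30, -5/94, 7/29, 5/3, 67/7, 4*sqrt(3)}))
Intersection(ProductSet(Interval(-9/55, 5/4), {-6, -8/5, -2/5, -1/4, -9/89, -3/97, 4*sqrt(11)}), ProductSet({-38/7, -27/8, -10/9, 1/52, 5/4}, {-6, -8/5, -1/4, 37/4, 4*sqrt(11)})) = ProductSet({1/52, 5/4}, {-6, -8/5, -1/4, 4*sqrt(11)})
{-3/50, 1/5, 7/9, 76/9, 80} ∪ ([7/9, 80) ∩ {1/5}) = {-3/50, 1/5, 7/9, 76/9, 80}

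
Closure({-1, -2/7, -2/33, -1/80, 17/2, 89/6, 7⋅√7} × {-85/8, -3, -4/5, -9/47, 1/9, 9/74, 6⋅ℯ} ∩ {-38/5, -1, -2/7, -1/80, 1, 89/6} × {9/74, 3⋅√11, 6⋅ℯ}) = {-1, -2/7, -1/80, 89/6} × {9/74, 6⋅ℯ}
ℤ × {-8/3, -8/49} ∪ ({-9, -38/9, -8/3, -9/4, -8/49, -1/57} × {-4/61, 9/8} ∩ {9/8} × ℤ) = ℤ × {-8/3, -8/49}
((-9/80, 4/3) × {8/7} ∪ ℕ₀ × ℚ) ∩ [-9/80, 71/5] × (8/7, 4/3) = {0, 1, …, 14} × (ℚ ∩ (8/7, 4/3))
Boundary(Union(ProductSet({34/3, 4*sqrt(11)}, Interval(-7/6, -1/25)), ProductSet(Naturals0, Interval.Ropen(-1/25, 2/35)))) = Union(ProductSet({34/3, 4*sqrt(11)}, Interval(-7/6, -1/25)), ProductSet(Naturals0, Interval(-1/25, 2/35)))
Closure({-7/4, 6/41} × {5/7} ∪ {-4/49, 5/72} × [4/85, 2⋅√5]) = ({-7/4, 6/41} × {5/7}) ∪ ({-4/49, 5/72} × [4/85, 2⋅√5])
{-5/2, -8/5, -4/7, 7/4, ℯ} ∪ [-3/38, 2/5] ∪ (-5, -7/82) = (-5, -7/82) ∪ [-3/38, 2/5] ∪ {7/4, ℯ}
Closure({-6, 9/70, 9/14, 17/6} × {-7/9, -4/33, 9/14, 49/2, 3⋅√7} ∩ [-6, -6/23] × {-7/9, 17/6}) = {-6} × {-7/9}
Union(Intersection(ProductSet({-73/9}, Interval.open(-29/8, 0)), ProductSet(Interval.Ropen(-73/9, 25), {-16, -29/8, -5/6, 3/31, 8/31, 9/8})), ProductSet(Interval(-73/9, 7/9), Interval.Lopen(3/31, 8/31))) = Union(ProductSet({-73/9}, {-5/6}), ProductSet(Interval(-73/9, 7/9), Interval.Lopen(3/31, 8/31)))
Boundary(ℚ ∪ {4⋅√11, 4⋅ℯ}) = ℝ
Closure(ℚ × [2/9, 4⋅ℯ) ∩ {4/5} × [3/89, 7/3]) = {4/5} × [2/9, 7/3]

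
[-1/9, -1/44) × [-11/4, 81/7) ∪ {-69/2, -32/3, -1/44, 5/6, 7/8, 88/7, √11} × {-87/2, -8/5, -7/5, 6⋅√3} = ([-1/9, -1/44) × [-11/4, 81/7)) ∪ ({-69/2, -32/3, -1/44, 5/6, 7/8, 88/7, √11} × {-87/2, -8/5, -7/5, 6⋅√3})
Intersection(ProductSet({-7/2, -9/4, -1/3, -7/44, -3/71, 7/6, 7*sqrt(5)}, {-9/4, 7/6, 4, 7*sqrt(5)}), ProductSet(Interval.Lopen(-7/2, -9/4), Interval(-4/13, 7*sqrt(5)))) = ProductSet({-9/4}, {7/6, 4, 7*sqrt(5)})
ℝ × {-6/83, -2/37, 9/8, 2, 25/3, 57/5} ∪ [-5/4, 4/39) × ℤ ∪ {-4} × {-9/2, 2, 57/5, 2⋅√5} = ([-5/4, 4/39) × ℤ) ∪ (ℝ × {-6/83, -2/37, 9/8, 2, 25/3, 57/5}) ∪ ({-4} × {-9/2, 2, 57/5, 2⋅√5})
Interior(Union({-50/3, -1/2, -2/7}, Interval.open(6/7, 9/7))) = Interval.open(6/7, 9/7)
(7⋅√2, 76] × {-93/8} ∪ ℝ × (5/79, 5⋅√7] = (ℝ × (5/79, 5⋅√7]) ∪ ((7⋅√2, 76] × {-93/8})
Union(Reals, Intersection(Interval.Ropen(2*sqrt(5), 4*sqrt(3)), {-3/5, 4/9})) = Reals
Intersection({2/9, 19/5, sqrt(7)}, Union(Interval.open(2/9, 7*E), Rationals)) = {2/9, 19/5, sqrt(7)}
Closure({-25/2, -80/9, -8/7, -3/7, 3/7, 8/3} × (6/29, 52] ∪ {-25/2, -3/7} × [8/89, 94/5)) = ({-25/2, -3/7} × [8/89, 94/5]) ∪ ({-25/2, -80/9, -8/7, -3/7, 3/7, 8/3} × [6/29, 52])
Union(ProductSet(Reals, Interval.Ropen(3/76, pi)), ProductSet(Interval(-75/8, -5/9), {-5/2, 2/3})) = Union(ProductSet(Interval(-75/8, -5/9), {-5/2, 2/3}), ProductSet(Reals, Interval.Ropen(3/76, pi)))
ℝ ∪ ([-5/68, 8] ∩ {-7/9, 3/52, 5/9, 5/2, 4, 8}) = ℝ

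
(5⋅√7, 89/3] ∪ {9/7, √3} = {9/7, √3} ∪ (5⋅√7, 89/3]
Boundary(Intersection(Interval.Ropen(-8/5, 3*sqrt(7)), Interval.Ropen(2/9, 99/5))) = {2/9, 3*sqrt(7)}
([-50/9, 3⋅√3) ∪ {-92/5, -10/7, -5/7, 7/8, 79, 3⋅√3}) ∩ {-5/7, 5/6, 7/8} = {-5/7, 5/6, 7/8}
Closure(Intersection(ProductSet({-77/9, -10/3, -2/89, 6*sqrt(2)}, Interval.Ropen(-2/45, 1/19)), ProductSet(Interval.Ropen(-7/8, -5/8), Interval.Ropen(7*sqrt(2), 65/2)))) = EmptySet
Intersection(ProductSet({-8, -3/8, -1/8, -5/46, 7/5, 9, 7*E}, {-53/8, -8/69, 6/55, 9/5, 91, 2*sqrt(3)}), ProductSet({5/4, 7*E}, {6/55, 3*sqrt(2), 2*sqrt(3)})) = ProductSet({7*E}, {6/55, 2*sqrt(3)})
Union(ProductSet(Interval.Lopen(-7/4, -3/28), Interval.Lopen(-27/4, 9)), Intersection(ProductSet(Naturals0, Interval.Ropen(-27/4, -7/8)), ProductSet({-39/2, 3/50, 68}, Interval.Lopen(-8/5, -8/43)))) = Union(ProductSet({68}, Interval.open(-8/5, -7/8)), ProductSet(Interval.Lopen(-7/4, -3/28), Interval.Lopen(-27/4, 9)))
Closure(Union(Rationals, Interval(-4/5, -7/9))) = Union(Interval(-oo, oo), Rationals)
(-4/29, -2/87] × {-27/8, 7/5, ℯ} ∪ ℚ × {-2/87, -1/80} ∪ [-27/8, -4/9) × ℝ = (ℚ × {-2/87, -1/80}) ∪ ([-27/8, -4/9) × ℝ) ∪ ((-4/29, -2/87] × {-27/8, 7/5, ℯ})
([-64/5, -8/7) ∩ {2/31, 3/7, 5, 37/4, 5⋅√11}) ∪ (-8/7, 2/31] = (-8/7, 2/31]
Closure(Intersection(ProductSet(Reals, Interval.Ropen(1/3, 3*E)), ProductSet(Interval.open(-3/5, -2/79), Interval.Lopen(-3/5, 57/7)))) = ProductSet(Interval(-3/5, -2/79), Interval(1/3, 57/7))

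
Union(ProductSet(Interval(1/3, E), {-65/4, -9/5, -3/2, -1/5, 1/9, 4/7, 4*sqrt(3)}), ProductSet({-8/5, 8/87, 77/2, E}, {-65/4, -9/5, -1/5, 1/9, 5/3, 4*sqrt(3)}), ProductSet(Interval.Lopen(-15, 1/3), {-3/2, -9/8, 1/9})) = Union(ProductSet({-8/5, 8/87, 77/2, E}, {-65/4, -9/5, -1/5, 1/9, 5/3, 4*sqrt(3)}), ProductSet(Interval.Lopen(-15, 1/3), {-3/2, -9/8, 1/9}), ProductSet(Interval(1/3, E), {-65/4, -9/5, -3/2, -1/5, 1/9, 4/7, 4*sqrt(3)}))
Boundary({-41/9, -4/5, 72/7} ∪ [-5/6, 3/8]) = {-41/9, -5/6, 3/8, 72/7}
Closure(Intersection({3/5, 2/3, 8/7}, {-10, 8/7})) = {8/7}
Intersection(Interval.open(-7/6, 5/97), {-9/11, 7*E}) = {-9/11}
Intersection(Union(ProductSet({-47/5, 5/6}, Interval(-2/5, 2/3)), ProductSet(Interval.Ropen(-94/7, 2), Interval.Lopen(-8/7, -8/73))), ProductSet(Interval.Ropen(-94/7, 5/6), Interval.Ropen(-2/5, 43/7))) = Union(ProductSet({-47/5}, Interval(-2/5, 2/3)), ProductSet(Interval.Ropen(-94/7, 5/6), Interval(-2/5, -8/73)))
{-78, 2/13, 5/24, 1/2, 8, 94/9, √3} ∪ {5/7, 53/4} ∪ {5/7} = {-78, 2/13, 5/24, 1/2, 5/7, 8, 94/9, 53/4, √3}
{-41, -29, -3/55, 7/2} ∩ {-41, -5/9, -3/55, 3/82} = {-41, -3/55}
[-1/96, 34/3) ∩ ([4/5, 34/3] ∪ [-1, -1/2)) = [4/5, 34/3)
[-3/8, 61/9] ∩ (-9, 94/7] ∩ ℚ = ℚ ∩ [-3/8, 61/9]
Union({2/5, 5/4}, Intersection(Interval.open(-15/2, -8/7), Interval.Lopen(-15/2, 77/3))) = Union({2/5, 5/4}, Interval.open(-15/2, -8/7))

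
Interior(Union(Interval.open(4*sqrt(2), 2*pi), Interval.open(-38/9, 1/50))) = Union(Interval.open(-38/9, 1/50), Interval.open(4*sqrt(2), 2*pi))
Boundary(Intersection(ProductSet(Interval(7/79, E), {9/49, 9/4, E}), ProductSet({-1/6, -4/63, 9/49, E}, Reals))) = ProductSet({9/49, E}, {9/49, 9/4, E})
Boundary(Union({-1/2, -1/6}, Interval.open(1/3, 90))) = {-1/2, -1/6, 1/3, 90}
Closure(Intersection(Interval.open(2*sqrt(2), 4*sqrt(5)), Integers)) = Range(3, 9, 1)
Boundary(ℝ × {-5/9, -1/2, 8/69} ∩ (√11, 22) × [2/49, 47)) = [√11, 22] × {8/69}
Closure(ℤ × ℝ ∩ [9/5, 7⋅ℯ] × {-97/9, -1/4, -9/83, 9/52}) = {2, 3, …, 19} × {-97/9, -1/4, -9/83, 9/52}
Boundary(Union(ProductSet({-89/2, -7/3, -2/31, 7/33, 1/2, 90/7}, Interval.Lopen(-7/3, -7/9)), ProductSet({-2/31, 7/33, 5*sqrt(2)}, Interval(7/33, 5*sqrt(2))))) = Union(ProductSet({-2/31, 7/33, 5*sqrt(2)}, Interval(7/33, 5*sqrt(2))), ProductSet({-89/2, -7/3, -2/31, 7/33, 1/2, 90/7}, Interval(-7/3, -7/9)))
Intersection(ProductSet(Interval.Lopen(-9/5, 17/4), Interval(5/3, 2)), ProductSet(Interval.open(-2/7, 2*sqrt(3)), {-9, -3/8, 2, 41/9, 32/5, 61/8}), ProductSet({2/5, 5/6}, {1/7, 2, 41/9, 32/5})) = ProductSet({2/5, 5/6}, {2})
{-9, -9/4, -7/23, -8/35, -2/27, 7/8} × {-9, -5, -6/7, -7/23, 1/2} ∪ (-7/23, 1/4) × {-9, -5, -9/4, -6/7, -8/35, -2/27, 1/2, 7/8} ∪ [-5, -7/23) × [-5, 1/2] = ([-5, -7/23) × [-5, 1/2]) ∪ ({-9, -9/4, -7/23, -8/35, -2/27, 7/8} × {-9, -5, -6/7, -7/23, 1/2}) ∪ ((-7/23, 1/4) × {-9, -5, -9/4, -6/7, -8/35, -2/27, 1/2, 7/8})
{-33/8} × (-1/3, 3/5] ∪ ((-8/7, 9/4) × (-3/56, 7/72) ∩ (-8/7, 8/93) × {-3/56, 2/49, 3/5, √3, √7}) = ({-33/8} × (-1/3, 3/5]) ∪ ((-8/7, 8/93) × {2/49})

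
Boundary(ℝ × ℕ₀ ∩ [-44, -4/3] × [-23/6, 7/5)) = [-44, -4/3] × {0, 1}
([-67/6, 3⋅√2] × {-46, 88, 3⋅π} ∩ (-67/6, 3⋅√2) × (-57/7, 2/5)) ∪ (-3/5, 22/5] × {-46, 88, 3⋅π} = (-3/5, 22/5] × {-46, 88, 3⋅π}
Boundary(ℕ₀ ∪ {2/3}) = ℕ₀ ∪ {2/3}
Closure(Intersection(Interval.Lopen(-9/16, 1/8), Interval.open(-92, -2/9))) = Interval(-9/16, -2/9)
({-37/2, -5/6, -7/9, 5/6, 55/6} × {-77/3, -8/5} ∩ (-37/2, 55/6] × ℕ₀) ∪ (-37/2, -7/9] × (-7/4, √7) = (-37/2, -7/9] × (-7/4, √7)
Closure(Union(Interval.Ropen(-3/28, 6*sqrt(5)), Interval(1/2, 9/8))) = Interval(-3/28, 6*sqrt(5))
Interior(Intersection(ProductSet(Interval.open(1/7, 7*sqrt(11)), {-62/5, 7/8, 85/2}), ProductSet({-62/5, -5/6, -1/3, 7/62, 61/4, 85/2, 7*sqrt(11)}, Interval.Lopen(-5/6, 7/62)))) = EmptySet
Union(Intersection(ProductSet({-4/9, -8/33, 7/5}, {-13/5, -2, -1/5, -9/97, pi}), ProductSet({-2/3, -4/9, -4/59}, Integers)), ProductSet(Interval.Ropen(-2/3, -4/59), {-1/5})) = Union(ProductSet({-4/9}, {-2}), ProductSet(Interval.Ropen(-2/3, -4/59), {-1/5}))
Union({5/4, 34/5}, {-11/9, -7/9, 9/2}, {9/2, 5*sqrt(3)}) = {-11/9, -7/9, 5/4, 9/2, 34/5, 5*sqrt(3)}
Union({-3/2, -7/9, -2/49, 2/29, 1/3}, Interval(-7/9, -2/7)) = Union({-3/2, -2/49, 2/29, 1/3}, Interval(-7/9, -2/7))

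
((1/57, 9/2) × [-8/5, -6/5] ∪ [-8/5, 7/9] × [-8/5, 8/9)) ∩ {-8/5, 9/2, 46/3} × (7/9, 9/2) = {-8/5} × (7/9, 8/9)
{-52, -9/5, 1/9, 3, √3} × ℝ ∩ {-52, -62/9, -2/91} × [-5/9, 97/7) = {-52} × [-5/9, 97/7)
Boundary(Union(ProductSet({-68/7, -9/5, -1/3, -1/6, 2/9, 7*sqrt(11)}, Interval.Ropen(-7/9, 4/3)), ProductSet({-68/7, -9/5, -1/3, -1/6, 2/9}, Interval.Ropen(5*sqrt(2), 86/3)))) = Union(ProductSet({-68/7, -9/5, -1/3, -1/6, 2/9}, Interval(5*sqrt(2), 86/3)), ProductSet({-68/7, -9/5, -1/3, -1/6, 2/9, 7*sqrt(11)}, Interval(-7/9, 4/3)))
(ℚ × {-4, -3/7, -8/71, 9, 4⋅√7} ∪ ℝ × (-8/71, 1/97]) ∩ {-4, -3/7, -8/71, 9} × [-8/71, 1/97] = {-4, -3/7, -8/71, 9} × [-8/71, 1/97]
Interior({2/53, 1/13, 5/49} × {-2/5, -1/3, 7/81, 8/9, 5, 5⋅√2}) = ∅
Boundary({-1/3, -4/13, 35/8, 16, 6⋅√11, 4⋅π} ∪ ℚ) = ℝ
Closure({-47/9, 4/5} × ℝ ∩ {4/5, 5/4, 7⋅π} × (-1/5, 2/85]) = {4/5} × [-1/5, 2/85]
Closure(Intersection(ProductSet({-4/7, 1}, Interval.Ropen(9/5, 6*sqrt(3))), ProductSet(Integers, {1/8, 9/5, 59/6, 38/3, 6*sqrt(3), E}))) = ProductSet({1}, {9/5, 59/6, E})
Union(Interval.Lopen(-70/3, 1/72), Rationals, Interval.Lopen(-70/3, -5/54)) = Union(Interval(-70/3, 1/72), Rationals)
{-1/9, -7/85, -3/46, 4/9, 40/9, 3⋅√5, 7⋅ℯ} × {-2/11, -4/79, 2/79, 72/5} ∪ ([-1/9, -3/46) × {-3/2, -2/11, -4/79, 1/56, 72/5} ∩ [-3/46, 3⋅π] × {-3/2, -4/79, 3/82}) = {-1/9, -7/85, -3/46, 4/9, 40/9, 3⋅√5, 7⋅ℯ} × {-2/11, -4/79, 2/79, 72/5}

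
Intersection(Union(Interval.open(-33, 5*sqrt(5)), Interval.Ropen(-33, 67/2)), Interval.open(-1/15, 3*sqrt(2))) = Interval.open(-1/15, 3*sqrt(2))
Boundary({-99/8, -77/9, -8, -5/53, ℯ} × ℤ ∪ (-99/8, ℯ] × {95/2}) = ({-99/8, -77/9, -8, -5/53, ℯ} × ℤ) ∪ ([-99/8, ℯ] × {95/2})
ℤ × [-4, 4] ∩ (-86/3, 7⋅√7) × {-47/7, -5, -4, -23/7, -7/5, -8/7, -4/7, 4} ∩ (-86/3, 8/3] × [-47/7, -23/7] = {-28, -27, …, 2} × {-4, -23/7}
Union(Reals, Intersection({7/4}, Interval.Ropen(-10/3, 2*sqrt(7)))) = Reals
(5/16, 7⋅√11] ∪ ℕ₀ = ℕ₀ ∪ (5/16, 7⋅√11]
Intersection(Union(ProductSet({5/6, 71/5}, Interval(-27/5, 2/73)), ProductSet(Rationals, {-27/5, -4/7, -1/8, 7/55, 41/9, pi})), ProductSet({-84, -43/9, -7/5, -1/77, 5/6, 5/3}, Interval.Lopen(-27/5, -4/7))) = Union(ProductSet({5/6}, Interval.Lopen(-27/5, -4/7)), ProductSet({-84, -43/9, -7/5, -1/77, 5/6, 5/3}, {-4/7}))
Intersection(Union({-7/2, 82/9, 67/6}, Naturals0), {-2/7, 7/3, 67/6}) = {67/6}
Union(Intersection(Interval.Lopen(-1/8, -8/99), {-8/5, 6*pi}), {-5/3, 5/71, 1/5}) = {-5/3, 5/71, 1/5}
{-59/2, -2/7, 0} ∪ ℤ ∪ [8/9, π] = ℤ ∪ {-59/2, -2/7} ∪ [8/9, π]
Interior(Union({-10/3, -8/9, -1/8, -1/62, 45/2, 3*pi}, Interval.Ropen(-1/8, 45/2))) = Interval.open(-1/8, 45/2)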